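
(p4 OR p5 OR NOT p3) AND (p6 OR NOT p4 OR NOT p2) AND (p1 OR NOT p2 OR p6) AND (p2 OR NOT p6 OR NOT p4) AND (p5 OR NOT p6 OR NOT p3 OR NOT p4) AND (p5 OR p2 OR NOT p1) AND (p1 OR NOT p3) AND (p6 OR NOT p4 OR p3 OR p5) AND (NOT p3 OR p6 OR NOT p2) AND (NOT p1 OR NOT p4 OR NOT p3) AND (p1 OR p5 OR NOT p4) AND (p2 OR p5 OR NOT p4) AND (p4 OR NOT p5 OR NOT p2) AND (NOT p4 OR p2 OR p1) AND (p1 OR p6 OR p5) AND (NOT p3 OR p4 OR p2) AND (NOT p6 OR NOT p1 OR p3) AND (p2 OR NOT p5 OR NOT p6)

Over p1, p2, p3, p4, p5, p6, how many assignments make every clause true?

There are 2^6 = 64 truth assignments over (p1, p2, p3, p4, p5, p6).
Split on p3. With p3 = true, the clauses containing p3 are satisfied and NOT p3 drops from the rest; 0 of the 2^5 = 32 assignments to the other variables satisfy what remains.
With p3 = false, by the same count on the reduced clause set, 7 assignments work.
(One model: p1=F, p2=F, p3=F, p4=F, p5=F, p6=T.)
Total: 0 + 7 = 7.

7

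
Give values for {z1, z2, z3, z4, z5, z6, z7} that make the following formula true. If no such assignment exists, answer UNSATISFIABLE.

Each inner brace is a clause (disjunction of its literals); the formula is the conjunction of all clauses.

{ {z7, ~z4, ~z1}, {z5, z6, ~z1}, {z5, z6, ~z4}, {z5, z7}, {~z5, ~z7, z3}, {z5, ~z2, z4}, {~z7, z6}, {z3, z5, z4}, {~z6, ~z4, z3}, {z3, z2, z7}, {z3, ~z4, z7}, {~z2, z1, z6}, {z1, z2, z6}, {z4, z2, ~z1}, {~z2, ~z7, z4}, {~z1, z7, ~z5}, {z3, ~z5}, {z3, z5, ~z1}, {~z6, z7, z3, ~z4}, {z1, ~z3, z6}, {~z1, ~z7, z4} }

Suppose z5 = 0.
Unit clause (z7) forces z7 = 1.
Unit clause (z6) forces z6 = 1.
Suppose z2 = 0.
Suppose z3 = 1.
Suppose z4 = 0.
Unit clause (~z1) forces z1 = 0.
Every clause now holds.

z1=0,  z2=0,  z3=1,  z4=0,  z5=0,  z6=1,  z7=1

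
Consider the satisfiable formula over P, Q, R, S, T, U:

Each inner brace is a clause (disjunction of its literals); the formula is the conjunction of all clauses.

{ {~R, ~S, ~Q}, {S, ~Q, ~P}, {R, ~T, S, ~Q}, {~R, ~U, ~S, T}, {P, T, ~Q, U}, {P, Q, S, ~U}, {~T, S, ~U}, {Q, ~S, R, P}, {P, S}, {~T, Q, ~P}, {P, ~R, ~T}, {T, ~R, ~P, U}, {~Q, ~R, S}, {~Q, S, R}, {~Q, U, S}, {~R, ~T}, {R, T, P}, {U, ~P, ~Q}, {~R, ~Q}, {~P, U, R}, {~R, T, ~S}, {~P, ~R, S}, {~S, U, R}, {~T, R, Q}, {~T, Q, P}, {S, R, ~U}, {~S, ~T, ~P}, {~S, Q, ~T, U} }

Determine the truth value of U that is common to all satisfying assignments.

True

Suppose U = 0.
Suppose P = 1.
(~Q) alone gives Q = 0.
(~T) alone gives T = 0.
(~R) alone gives R = 0.
That conflicts with the unit clause (R).
So P must be the other value — set P = 0.
(S) alone gives S = 1.
(R) alone gives R = 1.
(~Q) alone gives Q = 0.
(~T) alone gives T = 0.
That conflicts with the unit clause (T).
Both values of P lead to a conflict.
So every satisfying assignment has U = True.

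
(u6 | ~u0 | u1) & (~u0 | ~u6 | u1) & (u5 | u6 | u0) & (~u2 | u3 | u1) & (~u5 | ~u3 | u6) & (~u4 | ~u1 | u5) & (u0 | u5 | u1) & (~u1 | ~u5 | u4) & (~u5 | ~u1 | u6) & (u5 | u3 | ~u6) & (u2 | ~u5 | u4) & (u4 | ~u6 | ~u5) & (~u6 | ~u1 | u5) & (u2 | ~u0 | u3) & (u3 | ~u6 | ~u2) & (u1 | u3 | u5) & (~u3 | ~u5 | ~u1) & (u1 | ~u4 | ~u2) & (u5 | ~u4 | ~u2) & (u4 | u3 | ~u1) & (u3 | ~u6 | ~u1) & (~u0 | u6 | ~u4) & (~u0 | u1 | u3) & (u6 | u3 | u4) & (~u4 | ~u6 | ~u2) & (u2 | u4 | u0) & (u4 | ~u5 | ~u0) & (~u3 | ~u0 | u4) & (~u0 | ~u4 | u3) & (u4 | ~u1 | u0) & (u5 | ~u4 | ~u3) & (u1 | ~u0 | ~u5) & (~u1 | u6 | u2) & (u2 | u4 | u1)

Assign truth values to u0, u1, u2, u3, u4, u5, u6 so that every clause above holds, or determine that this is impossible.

Try u6 = 0.
Try u0 = 0.
The clause (u5) is unit, so u5 = 1.
The clause (~u3) is unit, so u3 = 0.
The clause (~u1) is unit, so u1 = 0.
The clause (~u2) is unit, so u2 = 0.
The clause (u4) is unit, so u4 = 1.
This assignment satisfies each clause.

u0: 0; u1: 0; u2: 0; u3: 0; u4: 1; u5: 1; u6: 0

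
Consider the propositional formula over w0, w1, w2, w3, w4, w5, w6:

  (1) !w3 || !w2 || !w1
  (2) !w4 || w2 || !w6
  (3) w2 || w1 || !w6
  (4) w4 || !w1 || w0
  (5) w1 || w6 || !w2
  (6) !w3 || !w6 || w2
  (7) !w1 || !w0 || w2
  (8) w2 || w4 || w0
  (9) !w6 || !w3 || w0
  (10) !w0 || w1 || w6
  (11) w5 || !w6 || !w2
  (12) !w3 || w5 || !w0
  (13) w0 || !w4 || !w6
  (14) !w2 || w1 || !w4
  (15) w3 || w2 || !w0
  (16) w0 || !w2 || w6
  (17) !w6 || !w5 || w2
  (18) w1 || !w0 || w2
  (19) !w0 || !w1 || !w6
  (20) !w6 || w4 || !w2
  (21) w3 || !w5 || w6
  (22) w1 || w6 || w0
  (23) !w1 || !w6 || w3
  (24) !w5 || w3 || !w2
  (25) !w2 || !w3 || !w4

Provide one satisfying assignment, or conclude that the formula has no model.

Suppose w3 = false.
Suppose w2 = true.
Unit clause (!w5) forces w5 = false.
Unit clause (!w6) forces w6 = false.
Unit clause (w1) forces w1 = true.
Unit clause (w0) forces w0 = true.
Every clause is now satisfied; w4 is unconstrained.

w0=true; w1=true; w2=true; w3=false; w4=false; w5=false; w6=false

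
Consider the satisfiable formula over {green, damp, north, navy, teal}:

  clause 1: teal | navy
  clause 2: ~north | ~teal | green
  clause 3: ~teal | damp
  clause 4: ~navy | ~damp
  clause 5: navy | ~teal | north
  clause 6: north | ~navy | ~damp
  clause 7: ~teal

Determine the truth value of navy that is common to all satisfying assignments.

Suppose navy = 0.
From the singleton clause (teal), teal = 1.
Now (~teal) is unsatisfied and unit — conflict.
So every satisfying assignment has navy = True.

True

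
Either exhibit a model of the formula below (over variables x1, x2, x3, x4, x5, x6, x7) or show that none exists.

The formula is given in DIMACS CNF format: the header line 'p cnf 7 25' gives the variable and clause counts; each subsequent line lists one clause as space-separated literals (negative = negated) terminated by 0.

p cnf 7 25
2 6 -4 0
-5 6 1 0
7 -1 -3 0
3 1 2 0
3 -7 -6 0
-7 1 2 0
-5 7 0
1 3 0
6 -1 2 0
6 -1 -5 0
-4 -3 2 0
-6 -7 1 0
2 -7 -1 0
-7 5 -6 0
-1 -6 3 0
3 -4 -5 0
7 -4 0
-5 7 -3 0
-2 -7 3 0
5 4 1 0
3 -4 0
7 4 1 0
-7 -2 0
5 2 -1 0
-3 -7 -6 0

Branch on x5: set x5 = False.
Branch on x1: set x1 = True.
From the singleton clause (x2), x2 = True.
From the singleton clause (¬x7), x7 = False.
From the singleton clause (¬x3), x3 = False.
From the singleton clause (¬x6), x6 = False.
From the singleton clause (¬x4), x4 = False.
All clauses are satisfied.

x1=True; x2=True; x3=False; x4=False; x5=False; x6=False; x7=False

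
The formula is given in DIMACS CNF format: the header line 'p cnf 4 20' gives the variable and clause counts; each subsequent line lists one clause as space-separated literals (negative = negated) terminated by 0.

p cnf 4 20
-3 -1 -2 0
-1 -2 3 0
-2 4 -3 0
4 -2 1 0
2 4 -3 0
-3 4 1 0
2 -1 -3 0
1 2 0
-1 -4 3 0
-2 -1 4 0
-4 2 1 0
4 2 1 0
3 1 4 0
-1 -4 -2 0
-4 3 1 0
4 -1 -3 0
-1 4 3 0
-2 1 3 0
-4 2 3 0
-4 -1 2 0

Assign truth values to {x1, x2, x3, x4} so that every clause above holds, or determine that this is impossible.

Try x1 = False.
(x2) alone gives x2 = True.
(x4) alone gives x4 = True.
(x3) alone gives x3 = True.
All clauses are satisfied.

x1: False; x2: True; x3: True; x4: True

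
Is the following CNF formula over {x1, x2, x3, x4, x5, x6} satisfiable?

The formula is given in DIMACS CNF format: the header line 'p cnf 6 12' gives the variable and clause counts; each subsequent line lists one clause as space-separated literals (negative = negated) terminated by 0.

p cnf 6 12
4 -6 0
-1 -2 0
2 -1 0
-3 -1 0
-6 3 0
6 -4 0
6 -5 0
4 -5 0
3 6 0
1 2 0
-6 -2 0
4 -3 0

Try x4 = True.
(x6) alone gives x6 = True.
(x3) alone gives x3 = True.
(¬x1) alone gives x1 = False.
(x2) alone gives x2 = True.
But (¬x2) is also a unit clause — contradiction.
That branch fails; take x4 = False instead.
(¬x6) alone gives x6 = False.
(¬x5) alone gives x5 = False.
(x3) alone gives x3 = True.
But (¬x3) is also a unit clause — contradiction.
Neither x4 = True nor x4 = False works.
No assignment satisfies every clause.

No, unsatisfiable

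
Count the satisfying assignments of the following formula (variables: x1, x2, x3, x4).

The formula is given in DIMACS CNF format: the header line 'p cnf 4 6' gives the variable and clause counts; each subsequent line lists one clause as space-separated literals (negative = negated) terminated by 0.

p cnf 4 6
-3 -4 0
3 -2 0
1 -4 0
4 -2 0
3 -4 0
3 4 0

2

There are 2^4 = 16 truth assignments over (x1, x2, x3, x4).
Check each against the 6 clauses (columns in the order x1, x2, x3, x4):
  F F F F  ✗ fails (x3 ∨ x4)
  F F F T  ✗ fails (x1 ∨ ¬x4)
  F F T F  ✓ satisfies all
  F F T T  ✗ fails (¬x3 ∨ ¬x4)
  F T F F  ✗ fails (x3 ∨ ¬x2)
  F T F T  ✗ fails (x3 ∨ ¬x2)
  F T T F  ✗ fails (x4 ∨ ¬x2)
  F T T T  ✗ fails (¬x3 ∨ ¬x4)
  T F F F  ✗ fails (x3 ∨ x4)
  T F F T  ✗ fails (x3 ∨ ¬x4)
  T F T F  ✓ satisfies all
  T F T T  ✗ fails (¬x3 ∨ ¬x4)
  T T F F  ✗ fails (x3 ∨ ¬x2)
  T T F T  ✗ fails (x3 ∨ ¬x2)
  T T T F  ✗ fails (x4 ∨ ¬x2)
  T T T T  ✗ fails (¬x3 ∨ ¬x4)
2 of the 16 rows are models.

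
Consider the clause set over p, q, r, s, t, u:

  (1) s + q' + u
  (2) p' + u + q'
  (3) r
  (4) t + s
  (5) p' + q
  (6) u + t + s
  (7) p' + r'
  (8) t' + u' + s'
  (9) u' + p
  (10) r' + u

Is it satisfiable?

No

(r) alone gives r = 1.
(p') alone gives p = 0.
(u') alone gives u = 0.
That conflicts with the unit clause (u).
No assignment satisfies every clause.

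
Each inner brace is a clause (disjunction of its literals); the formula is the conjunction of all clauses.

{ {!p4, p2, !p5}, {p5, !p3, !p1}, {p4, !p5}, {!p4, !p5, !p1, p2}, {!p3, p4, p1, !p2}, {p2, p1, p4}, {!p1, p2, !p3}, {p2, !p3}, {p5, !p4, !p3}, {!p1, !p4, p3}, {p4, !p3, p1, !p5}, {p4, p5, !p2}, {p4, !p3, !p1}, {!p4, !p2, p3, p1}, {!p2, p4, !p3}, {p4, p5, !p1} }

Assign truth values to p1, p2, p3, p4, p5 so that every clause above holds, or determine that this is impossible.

Branch on p4: set p4 = true.
Branch on p2: set p2 = true.
Branch on p5: set p5 = true.
Branch on p1: set p1 = false.
The clause (p3) is unit, so p3 = true.
Every clause now holds.

p1 ↦ false,  p2 ↦ true,  p3 ↦ true,  p4 ↦ true,  p5 ↦ true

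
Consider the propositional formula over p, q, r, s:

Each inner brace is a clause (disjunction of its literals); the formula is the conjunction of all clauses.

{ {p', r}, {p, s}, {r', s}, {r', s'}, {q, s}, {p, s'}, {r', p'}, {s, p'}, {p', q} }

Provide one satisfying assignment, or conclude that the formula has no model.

UNSATISFIABLE

Case p = 0:
The clause (s) is unit, so s = 1.
Now (s') is unsatisfied and unit — conflict.
So p must be the other value — set p = 1.
The clause (r) is unit, so r = 1.
Now (r') is unsatisfied and unit — conflict.
Both values of p lead to a conflict.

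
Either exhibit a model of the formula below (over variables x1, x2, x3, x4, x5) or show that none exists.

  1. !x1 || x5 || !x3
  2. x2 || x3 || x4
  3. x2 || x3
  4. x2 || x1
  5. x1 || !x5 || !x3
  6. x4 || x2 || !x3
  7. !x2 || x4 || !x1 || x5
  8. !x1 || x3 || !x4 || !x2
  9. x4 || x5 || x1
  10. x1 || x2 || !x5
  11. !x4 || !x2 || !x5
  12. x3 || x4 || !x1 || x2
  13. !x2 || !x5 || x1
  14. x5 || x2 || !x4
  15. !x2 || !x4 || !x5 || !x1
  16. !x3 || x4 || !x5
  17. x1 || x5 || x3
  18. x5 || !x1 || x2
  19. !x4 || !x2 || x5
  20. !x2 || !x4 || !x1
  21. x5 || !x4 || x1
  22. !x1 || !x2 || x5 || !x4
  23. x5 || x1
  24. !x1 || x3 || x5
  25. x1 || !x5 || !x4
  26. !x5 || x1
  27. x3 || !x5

x1: true; x2: false; x3: true; x4: true; x5: true

Case x2 = false:
(x3) alone gives x3 = true.
(x1) alone gives x1 = true.
(x5) alone gives x5 = true.
(x4) alone gives x4 = true.
Every clause now holds.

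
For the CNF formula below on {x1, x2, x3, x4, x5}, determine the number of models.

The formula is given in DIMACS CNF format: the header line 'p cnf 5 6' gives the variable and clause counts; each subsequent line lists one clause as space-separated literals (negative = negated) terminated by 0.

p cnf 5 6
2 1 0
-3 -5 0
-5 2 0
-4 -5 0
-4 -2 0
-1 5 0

There are 2^5 = 32 truth assignments over (x1, x2, x3, x4, x5).
Split on x1. With x1 = True, the clauses containing x1 are satisfied and ¬x1 drops from the rest; 1 of the 2^4 = 16 assignments to the other variables satisfy what remains.
With x1 = False, by the same count on the reduced clause set, 3 assignments work.
Total: 1 + 3 = 4.

4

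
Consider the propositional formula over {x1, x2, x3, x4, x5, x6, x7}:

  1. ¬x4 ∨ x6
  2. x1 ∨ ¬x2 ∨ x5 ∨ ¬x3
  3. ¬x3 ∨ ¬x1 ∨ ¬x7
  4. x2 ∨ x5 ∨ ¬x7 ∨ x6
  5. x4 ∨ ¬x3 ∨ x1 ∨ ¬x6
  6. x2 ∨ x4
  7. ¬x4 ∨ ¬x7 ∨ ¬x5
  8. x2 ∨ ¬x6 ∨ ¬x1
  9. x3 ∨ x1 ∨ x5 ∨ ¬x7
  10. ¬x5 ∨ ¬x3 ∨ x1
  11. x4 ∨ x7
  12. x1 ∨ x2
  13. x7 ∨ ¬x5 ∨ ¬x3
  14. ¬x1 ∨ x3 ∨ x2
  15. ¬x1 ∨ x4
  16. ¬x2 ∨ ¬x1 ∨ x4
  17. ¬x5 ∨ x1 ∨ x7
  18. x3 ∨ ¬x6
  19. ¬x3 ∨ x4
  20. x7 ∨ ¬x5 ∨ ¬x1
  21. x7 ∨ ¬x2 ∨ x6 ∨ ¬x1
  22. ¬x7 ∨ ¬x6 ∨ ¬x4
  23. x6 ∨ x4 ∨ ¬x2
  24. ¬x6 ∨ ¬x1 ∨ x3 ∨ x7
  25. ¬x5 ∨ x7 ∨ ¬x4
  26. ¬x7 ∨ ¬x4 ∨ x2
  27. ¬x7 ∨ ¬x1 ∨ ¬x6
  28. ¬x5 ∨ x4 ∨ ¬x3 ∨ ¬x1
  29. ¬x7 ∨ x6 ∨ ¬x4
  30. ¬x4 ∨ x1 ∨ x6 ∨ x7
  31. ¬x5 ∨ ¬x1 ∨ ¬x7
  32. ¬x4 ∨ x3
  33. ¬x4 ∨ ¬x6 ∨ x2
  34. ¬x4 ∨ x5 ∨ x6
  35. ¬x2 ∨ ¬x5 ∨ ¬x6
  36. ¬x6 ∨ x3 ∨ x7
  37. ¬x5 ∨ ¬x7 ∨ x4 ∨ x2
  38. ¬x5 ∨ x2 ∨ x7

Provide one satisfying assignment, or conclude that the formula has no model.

x1: True,  x2: True,  x3: True,  x4: True,  x5: False,  x6: True,  x7: False

Case x4 = True:
The clause (x6) is unit, so x6 = True.
The clause (x3) is unit, so x3 = True.
The clause (¬x7) is unit, so x7 = False.
The clause (¬x5) is unit, so x5 = False.
The clause (x2) is unit, so x2 = True.
The clause (x1) is unit, so x1 = True.
Every clause now holds.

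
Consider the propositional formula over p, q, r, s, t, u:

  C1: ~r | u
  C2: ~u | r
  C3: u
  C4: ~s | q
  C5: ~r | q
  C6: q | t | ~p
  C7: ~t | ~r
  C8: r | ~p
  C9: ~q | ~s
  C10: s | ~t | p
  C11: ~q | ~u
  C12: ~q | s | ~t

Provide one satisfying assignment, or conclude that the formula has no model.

UNSATISFIABLE

From the singleton clause (u), u = 1.
From the singleton clause (r), r = 1.
From the singleton clause (q), q = 1.
Now (~q) is unsatisfied and unit — conflict.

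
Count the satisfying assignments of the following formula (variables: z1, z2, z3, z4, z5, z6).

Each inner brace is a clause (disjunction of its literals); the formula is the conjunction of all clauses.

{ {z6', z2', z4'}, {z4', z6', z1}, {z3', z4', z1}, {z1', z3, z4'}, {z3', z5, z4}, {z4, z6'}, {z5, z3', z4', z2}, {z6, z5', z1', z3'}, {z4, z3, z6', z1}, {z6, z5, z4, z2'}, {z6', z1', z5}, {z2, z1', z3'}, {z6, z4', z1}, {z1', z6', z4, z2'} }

9

There are 2^6 = 64 truth assignments over (z1, z2, z3, z4, z5, z6).
Split on z4. With z4 = 1, the clauses containing z4 are satisfied and z4' drops from the rest; 1 of the 2^5 = 32 assignments to the other variables satisfy what remains.
With z4 = 0, by the same count on the reduced clause set, 8 assignments work.
Total: 1 + 8 = 9.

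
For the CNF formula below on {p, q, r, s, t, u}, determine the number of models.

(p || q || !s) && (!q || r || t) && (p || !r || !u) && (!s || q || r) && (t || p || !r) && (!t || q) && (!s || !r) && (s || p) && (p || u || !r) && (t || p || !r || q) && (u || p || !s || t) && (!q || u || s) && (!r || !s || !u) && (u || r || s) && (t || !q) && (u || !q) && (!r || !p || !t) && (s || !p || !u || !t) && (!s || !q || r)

3

There are 2^6 = 64 truth assignments over (p, q, r, s, t, u).
Split on r. With r = true, the clauses containing r are satisfied and !r drops from the rest; 2 of the 2^5 = 32 assignments to the other variables satisfy what remains.
With r = false, by the same count on the reduced clause set, 1 assignment works.
(One model: p=T, q=F, r=F, s=F, t=F, u=T.)
Total: 2 + 1 = 3.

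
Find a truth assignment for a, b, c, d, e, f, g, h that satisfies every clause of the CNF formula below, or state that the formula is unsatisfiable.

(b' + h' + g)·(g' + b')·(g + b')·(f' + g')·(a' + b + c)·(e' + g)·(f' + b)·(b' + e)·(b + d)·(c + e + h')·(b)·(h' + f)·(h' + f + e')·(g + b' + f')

UNSATISFIABLE

Unit clause (b) forces b = 1.
Unit clause (g') forces g = 0.
That conflicts with the unit clause (g).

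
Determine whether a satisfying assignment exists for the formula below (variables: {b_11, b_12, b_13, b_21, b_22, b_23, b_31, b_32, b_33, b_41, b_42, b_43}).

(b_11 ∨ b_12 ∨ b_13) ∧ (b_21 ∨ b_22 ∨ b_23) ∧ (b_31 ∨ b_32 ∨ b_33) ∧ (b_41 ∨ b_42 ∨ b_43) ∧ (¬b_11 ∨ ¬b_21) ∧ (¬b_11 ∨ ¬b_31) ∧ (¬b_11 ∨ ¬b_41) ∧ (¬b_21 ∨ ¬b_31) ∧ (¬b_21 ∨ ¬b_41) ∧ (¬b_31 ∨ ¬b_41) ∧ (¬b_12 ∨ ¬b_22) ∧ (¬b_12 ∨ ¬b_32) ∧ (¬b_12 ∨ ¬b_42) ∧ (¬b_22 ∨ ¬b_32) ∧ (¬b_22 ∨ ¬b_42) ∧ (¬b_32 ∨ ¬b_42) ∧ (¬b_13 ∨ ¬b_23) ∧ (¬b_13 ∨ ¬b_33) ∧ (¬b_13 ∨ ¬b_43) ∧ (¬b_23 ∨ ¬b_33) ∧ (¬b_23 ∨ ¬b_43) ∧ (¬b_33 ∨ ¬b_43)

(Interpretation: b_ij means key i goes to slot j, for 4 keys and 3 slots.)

Unsatisfiable

Case b_11 = False:
Case b_12 = True:
(¬b_22) alone gives b_22 = False.
(¬b_32) alone gives b_32 = False.
(¬b_42) alone gives b_42 = False.
Case b_21 = True:
(¬b_31) alone gives b_31 = False.
(b_33) alone gives b_33 = True.
(¬b_41) alone gives b_41 = False.
(b_43) alone gives b_43 = True.
That conflicts with the unit clause (¬b_43).
Undo b_21 and try b_21 = False.
(b_23) alone gives b_23 = True.
(¬b_13) alone gives b_13 = False.
(¬b_33) alone gives b_33 = False.
(b_31) alone gives b_31 = True.
(¬b_41) alone gives b_41 = False.
(b_43) alone gives b_43 = True.
That conflicts with the unit clause (¬b_43).
Either choice for b_21 ends in contradiction.
Undo b_12 and try b_12 = False.
(b_13) alone gives b_13 = True.
(¬b_23) alone gives b_23 = False.
(¬b_33) alone gives b_33 = False.
(¬b_43) alone gives b_43 = False.
Case b_21 = True:
(¬b_31) alone gives b_31 = False.
(b_32) alone gives b_32 = True.
(¬b_41) alone gives b_41 = False.
(b_42) alone gives b_42 = True.
That conflicts with the unit clause (¬b_42).
Undo b_21 and try b_21 = False.
(b_22) alone gives b_22 = True.
(¬b_32) alone gives b_32 = False.
(b_31) alone gives b_31 = True.
(¬b_41) alone gives b_41 = False.
(b_42) alone gives b_42 = True.
That conflicts with the unit clause (¬b_42).
Either choice for b_21 ends in contradiction.
Either choice for b_12 ends in contradiction.
Undo b_11 and try b_11 = True.
(¬b_21) alone gives b_21 = False.
(¬b_31) alone gives b_31 = False.
(¬b_41) alone gives b_41 = False.
Case b_22 = True:
(¬b_12) alone gives b_12 = False.
(¬b_32) alone gives b_32 = False.
(b_33) alone gives b_33 = True.
(¬b_42) alone gives b_42 = False.
(b_43) alone gives b_43 = True.
That conflicts with the unit clause (¬b_43).
Undo b_22 and try b_22 = False.
(b_23) alone gives b_23 = True.
(¬b_13) alone gives b_13 = False.
(¬b_33) alone gives b_33 = False.
(b_32) alone gives b_32 = True.
(¬b_12) alone gives b_12 = False.
(¬b_42) alone gives b_42 = False.
(b_43) alone gives b_43 = True.
That conflicts with the unit clause (¬b_43).
Either choice for b_22 ends in contradiction.
Either choice for b_11 ends in contradiction.
No assignment satisfies every clause.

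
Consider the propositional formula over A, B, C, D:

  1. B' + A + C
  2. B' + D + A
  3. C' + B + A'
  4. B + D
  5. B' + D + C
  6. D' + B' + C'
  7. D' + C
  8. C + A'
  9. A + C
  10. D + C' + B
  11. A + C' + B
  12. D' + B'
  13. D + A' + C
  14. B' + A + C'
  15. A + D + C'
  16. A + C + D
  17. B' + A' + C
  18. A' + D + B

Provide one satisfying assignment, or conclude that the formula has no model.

Branch on B: set B = 1.
The clause (D') is unit, so D = 0.
The clause (A) is unit, so A = 1.
The clause (C) is unit, so C = 1.
All clauses are satisfied.

A: 1,  B: 1,  C: 1,  D: 0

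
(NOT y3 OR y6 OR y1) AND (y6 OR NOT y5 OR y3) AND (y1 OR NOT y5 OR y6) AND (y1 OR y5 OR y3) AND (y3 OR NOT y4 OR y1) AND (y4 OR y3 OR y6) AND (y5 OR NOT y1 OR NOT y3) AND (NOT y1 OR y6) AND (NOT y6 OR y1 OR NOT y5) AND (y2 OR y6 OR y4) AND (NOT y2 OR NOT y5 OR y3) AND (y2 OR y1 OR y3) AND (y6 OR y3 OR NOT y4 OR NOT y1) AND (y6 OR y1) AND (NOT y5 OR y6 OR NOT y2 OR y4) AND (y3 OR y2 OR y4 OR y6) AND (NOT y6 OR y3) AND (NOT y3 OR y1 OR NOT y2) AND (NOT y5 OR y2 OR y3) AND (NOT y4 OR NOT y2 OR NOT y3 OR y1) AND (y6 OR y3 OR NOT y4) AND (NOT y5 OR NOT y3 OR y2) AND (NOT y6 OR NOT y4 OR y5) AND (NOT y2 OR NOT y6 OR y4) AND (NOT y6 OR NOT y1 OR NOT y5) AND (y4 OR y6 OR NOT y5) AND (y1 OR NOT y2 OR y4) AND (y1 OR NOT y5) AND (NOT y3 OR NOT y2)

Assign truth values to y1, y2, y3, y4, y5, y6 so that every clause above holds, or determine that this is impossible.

y1 ↦ false; y2 ↦ false; y3 ↦ true; y4 ↦ false; y5 ↦ false; y6 ↦ true

Try y1 = false.
From the singleton clause (y6), y6 = true.
From the singleton clause (NOT y5), y5 = false.
From the singleton clause (y3), y3 = true.
From the singleton clause (NOT y2), y2 = false.
From the singleton clause (NOT y4), y4 = false.
Every clause now holds.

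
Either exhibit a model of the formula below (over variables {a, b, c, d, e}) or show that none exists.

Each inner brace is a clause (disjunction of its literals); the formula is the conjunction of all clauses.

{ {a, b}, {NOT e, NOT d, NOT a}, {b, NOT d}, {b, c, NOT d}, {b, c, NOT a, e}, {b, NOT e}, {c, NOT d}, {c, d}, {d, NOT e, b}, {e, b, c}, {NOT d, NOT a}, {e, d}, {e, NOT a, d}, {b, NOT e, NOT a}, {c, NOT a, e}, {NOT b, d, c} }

Suppose a = false.
Unit clause (b) forces b = true.
Suppose c = true.
Suppose e = false.
Unit clause (d) forces d = true.
Every clause now holds.

a ↦ false, b ↦ true, c ↦ true, d ↦ true, e ↦ false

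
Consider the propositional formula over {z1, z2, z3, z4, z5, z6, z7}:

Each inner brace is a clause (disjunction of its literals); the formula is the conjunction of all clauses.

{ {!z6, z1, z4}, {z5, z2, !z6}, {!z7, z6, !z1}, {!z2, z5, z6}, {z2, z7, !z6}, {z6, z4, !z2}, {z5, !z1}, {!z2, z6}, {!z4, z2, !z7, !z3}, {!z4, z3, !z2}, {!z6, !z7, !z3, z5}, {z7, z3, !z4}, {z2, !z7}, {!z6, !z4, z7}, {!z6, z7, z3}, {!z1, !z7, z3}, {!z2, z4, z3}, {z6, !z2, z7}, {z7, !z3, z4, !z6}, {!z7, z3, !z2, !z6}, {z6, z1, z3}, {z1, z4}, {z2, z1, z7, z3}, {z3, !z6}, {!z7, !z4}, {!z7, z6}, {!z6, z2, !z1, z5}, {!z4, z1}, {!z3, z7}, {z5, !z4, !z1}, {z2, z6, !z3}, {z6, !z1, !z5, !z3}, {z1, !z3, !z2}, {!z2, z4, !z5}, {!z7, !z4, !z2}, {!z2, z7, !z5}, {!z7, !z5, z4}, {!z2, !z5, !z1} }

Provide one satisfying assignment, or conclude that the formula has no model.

Branch on z5: set z5 = true.
Branch on z2: set z2 = false.
From the singleton clause (!z7), z7 = false.
From the singleton clause (!z6), z6 = false.
From the singleton clause (!z3), z3 = false.
From the singleton clause (!z4), z4 = false.
From the singleton clause (z1), z1 = true.
All clauses are satisfied.

z1: true; z2: false; z3: false; z4: false; z5: true; z6: false; z7: false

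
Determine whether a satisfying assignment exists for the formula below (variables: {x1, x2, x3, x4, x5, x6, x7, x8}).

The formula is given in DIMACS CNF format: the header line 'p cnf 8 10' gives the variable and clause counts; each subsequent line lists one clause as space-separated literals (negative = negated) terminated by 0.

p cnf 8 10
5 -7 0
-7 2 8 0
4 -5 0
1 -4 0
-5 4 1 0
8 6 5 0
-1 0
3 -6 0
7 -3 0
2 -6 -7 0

Yes, satisfiable

Unit clause (¬x1) forces x1 = False.
Unit clause (¬x4) forces x4 = False.
Unit clause (¬x5) forces x5 = False.
Unit clause (¬x7) forces x7 = False.
Unit clause (¬x3) forces x3 = False.
Unit clause (¬x6) forces x6 = False.
Unit clause (x8) forces x8 = True.
Every clause is now satisfied; x2 is unconstrained.
A satisfying assignment: x1=False,  x2=True,  x3=False,  x4=False,  x5=False,  x6=False,  x7=False,  x8=True.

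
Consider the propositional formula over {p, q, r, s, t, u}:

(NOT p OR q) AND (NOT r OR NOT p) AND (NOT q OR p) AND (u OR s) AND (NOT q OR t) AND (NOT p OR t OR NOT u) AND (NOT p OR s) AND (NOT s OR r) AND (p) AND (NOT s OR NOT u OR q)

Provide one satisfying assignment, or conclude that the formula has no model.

UNSATISFIABLE

From the singleton clause (p), p = true.
From the singleton clause (q), q = true.
From the singleton clause (NOT r), r = false.
From the singleton clause (t), t = true.
From the singleton clause (s), s = true.
Now (NOT s) is unsatisfied and unit — conflict.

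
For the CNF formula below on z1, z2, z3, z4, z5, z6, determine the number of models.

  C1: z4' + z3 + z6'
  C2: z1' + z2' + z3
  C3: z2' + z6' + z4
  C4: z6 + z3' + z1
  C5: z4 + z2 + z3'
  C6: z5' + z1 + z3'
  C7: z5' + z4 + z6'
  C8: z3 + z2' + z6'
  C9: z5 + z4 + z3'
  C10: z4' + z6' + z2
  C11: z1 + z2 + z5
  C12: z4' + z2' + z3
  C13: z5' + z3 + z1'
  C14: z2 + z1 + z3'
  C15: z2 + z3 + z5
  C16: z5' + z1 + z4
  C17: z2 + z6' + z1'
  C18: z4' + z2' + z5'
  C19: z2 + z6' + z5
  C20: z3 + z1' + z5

8

There are 2^6 = 64 truth assignments over (z1, z2, z3, z4, z5, z6).
Split on z5. With z5 = 1, the clauses containing z5 are satisfied and z5' drops from the rest; 3 of the 2^5 = 32 assignments to the other variables satisfy what remains.
With z5 = 0, by the same count on the reduced clause set, 5 assignments work.
(One model: z1=F, z2=F, z3=F, z4=T, z5=T, z6=F.)
Total: 3 + 5 = 8.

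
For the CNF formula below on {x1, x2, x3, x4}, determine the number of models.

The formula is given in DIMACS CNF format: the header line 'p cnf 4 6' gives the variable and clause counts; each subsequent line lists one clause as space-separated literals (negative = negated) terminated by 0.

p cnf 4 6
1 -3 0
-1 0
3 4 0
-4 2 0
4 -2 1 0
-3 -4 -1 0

There are 2^4 = 16 truth assignments over (x1, x2, x3, x4).
Check each against the 6 clauses (columns in the order x1, x2, x3, x4):
  F F F F  ✗ fails (x3 ∨ x4)
  F F F T  ✗ fails (¬x4 ∨ x2)
  F F T F  ✗ fails (x1 ∨ ¬x3)
  F F T T  ✗ fails (x1 ∨ ¬x3)
  F T F F  ✗ fails (x3 ∨ x4)
  F T F T  ✓ satisfies all
  F T T F  ✗ fails (x1 ∨ ¬x3)
  F T T T  ✗ fails (x1 ∨ ¬x3)
  T F F F  ✗ fails (¬x1)
  T F F T  ✗ fails (¬x1)
  T F T F  ✗ fails (¬x1)
  T F T T  ✗ fails (¬x1)
  T T F F  ✗ fails (¬x1)
  T T F T  ✗ fails (¬x1)
  T T T F  ✗ fails (¬x1)
  T T T T  ✗ fails (¬x1)
1 of the 16 rows is a model.

1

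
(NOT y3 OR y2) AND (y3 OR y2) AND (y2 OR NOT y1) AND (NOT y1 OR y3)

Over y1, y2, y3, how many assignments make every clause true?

There are 2^3 = 8 truth assignments over (y1, y2, y3).
Check each against the 4 clauses (columns in the order y1, y2, y3):
  F F F  ✗ fails (y3 OR y2)
  F F T  ✗ fails (NOT y3 OR y2)
  F T F  ✓ satisfies all
  F T T  ✓ satisfies all
  T F F  ✗ fails (y3 OR y2)
  T F T  ✗ fails (NOT y3 OR y2)
  T T F  ✗ fails (NOT y1 OR y3)
  T T T  ✓ satisfies all
3 of the 8 rows are models.

3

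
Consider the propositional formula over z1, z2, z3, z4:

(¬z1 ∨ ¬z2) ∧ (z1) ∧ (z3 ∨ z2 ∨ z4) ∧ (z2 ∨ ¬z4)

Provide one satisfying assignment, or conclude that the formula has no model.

From the singleton clause (z1), z1 = True.
From the singleton clause (¬z2), z2 = False.
From the singleton clause (¬z4), z4 = False.
From the singleton clause (z3), z3 = True.
All clauses are satisfied.

z1=True; z2=False; z3=True; z4=False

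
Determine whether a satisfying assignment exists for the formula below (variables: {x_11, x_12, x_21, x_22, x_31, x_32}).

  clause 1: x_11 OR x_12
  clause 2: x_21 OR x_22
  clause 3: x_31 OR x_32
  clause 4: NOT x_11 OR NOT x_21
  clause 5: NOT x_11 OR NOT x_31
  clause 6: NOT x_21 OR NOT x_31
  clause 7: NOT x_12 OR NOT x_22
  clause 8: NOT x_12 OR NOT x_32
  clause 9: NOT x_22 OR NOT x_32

Case x_11 = true:
Unit clause (NOT x_21) forces x_21 = false.
Unit clause (x_22) forces x_22 = true.
Unit clause (NOT x_31) forces x_31 = false.
Unit clause (x_32) forces x_32 = true.
That conflicts with the unit clause (NOT x_32).
Undo x_11 and try x_11 = false.
Unit clause (x_12) forces x_12 = true.
Unit clause (NOT x_22) forces x_22 = false.
Unit clause (x_21) forces x_21 = true.
Unit clause (NOT x_31) forces x_31 = false.
Unit clause (x_32) forces x_32 = true.
That conflicts with the unit clause (NOT x_32).
Both values of x_11 lead to a conflict.
No assignment satisfies every clause.

No, unsatisfiable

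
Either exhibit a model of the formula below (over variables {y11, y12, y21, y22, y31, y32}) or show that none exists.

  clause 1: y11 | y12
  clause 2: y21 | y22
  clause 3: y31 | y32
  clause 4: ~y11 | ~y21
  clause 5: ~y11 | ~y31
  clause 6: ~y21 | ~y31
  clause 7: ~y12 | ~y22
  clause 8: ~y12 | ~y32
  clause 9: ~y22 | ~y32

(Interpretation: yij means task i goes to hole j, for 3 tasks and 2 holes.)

Suppose y11 = 1.
Unit clause (~y21) forces y21 = 0.
Unit clause (y22) forces y22 = 1.
Unit clause (~y31) forces y31 = 0.
Unit clause (y32) forces y32 = 1.
But (~y32) is also a unit clause — contradiction.
So y11 must be the other value — set y11 = 0.
Unit clause (y12) forces y12 = 1.
Unit clause (~y22) forces y22 = 0.
Unit clause (y21) forces y21 = 1.
Unit clause (~y31) forces y31 = 0.
Unit clause (y32) forces y32 = 1.
But (~y32) is also a unit clause — contradiction.
Neither y11 = 1 nor y11 = 0 works.

UNSATISFIABLE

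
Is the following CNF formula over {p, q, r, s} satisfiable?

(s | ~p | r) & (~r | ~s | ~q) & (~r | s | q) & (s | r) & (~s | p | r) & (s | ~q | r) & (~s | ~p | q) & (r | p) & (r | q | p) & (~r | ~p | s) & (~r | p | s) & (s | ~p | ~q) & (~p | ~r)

Try s = 1.
Try r = 1.
(~q) alone gives q = 0.
(~p) alone gives p = 0.
This assignment satisfies each clause.
A satisfying assignment: p ↦ 0; q ↦ 0; r ↦ 1; s ↦ 1.

Yes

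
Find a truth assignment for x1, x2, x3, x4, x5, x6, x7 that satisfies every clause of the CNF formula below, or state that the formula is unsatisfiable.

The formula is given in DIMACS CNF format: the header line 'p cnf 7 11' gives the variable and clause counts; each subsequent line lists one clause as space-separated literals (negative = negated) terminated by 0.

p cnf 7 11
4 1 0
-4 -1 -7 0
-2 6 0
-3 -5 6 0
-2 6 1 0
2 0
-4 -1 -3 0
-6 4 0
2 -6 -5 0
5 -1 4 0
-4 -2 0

UNSATISFIABLE

(x2) alone gives x2 = True.
(x6) alone gives x6 = True.
(x4) alone gives x4 = True.
But (¬x4) is also a unit clause — contradiction.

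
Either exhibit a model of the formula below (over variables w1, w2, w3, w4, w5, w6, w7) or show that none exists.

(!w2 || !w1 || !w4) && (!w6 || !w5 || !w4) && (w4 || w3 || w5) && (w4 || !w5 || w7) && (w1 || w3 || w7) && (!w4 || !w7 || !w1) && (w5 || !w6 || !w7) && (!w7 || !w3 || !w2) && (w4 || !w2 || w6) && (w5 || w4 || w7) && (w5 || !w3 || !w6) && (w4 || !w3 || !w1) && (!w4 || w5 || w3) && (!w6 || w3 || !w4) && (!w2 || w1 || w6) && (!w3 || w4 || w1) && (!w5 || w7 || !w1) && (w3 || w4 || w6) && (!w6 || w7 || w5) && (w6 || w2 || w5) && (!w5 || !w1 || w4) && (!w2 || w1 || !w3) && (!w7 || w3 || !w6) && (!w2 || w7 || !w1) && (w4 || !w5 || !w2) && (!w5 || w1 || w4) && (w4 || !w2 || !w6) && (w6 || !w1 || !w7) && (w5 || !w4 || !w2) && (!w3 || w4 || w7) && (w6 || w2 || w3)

Case w2 = false:
Case w6 = false:
Unit clause (w5) forces w5 = true.
Unit clause (w3) forces w3 = true.
Case w4 = true:
Case w7 = true:
Unit clause (!w1) forces w1 = false.
Every clause now holds.

w1: false, w2: false, w3: true, w4: true, w5: true, w6: false, w7: true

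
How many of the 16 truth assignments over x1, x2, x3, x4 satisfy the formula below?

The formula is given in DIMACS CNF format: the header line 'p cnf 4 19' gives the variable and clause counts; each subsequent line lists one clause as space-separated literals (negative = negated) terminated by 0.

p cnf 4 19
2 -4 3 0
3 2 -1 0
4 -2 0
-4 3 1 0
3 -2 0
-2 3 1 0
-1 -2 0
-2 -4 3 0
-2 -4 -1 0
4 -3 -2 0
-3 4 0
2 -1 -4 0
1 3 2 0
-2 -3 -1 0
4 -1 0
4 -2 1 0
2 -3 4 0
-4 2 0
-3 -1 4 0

There are 2^4 = 16 truth assignments over (x1, x2, x3, x4).
Split on x1. With x1 = True, the clauses containing x1 are satisfied and ¬x1 drops from the rest; 0 of the 2^3 = 8 assignments to the other variables satisfy what remains.
With x1 = False, by the same count on the reduced clause set, 1 assignment works.
(One model: x1=F, x2=T, x3=T, x4=T.)
Total: 0 + 1 = 1.

1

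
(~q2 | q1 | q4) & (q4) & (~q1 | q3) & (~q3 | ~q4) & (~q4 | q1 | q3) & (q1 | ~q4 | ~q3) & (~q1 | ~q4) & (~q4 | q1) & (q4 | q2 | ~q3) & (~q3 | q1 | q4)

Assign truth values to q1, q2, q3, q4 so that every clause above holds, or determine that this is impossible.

UNSATISFIABLE

From the singleton clause (q4), q4 = 1.
From the singleton clause (~q3), q3 = 0.
From the singleton clause (~q1), q1 = 0.
Now (q1) is unsatisfied and unit — conflict.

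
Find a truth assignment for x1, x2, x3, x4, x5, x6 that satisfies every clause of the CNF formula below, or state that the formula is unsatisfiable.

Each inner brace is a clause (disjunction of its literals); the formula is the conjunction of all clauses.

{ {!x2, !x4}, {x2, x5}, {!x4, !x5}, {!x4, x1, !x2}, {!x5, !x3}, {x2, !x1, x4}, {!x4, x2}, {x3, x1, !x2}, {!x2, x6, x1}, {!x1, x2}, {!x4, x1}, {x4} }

UNSATISFIABLE

Unit clause (x4) forces x4 = true.
Unit clause (!x2) forces x2 = false.
That conflicts with the unit clause (x2).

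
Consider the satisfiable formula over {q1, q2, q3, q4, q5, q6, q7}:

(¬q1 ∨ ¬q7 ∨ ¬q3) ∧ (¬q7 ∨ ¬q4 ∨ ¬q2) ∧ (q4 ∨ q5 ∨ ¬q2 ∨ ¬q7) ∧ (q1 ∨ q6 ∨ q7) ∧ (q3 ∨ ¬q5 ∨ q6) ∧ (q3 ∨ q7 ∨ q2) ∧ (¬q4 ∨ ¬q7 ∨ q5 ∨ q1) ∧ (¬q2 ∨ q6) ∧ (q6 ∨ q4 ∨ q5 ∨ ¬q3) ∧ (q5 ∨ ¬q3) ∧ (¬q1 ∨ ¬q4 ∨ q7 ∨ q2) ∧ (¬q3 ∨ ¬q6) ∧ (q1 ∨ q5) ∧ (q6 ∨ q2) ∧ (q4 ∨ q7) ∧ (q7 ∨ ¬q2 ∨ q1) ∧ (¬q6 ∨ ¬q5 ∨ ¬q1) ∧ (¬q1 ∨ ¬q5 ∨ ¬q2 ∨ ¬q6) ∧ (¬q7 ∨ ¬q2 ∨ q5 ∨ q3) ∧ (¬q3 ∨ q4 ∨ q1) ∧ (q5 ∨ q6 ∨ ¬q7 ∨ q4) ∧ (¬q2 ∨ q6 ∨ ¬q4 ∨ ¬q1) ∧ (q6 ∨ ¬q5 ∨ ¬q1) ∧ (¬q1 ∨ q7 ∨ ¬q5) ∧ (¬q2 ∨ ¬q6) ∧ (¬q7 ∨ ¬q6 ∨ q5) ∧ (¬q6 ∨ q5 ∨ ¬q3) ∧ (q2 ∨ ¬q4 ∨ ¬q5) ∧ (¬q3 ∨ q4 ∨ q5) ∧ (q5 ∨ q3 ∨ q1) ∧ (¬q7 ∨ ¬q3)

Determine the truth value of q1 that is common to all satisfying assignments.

Suppose q1 = True.
Suppose q7 = False.
From the singleton clause (q4), q4 = True.
From the singleton clause (q2), q2 = True.
From the singleton clause (q6), q6 = True.
That conflicts with the unit clause (¬q6).
Backtrack on q7: now try q7 = True.
From the singleton clause (¬q3), q3 = False.
Suppose q4 = False.
Suppose q5 = True.
From the singleton clause (q6), q6 = True.
That conflicts with the unit clause (¬q6).
Backtrack on q5: now try q5 = False.
From the singleton clause (¬q2), q2 = False.
From the singleton clause (q6), q6 = True.
That conflicts with the unit clause (¬q6).
Either choice for q5 ends in contradiction.
Backtrack on q4: now try q4 = True.
From the singleton clause (¬q2), q2 = False.
From the singleton clause (q6), q6 = True.
From the singleton clause (¬q5), q5 = False.
That conflicts with the unit clause (q5).
Either choice for q4 ends in contradiction.
Either choice for q7 ends in contradiction.
So every satisfying assignment has q1 = False.

False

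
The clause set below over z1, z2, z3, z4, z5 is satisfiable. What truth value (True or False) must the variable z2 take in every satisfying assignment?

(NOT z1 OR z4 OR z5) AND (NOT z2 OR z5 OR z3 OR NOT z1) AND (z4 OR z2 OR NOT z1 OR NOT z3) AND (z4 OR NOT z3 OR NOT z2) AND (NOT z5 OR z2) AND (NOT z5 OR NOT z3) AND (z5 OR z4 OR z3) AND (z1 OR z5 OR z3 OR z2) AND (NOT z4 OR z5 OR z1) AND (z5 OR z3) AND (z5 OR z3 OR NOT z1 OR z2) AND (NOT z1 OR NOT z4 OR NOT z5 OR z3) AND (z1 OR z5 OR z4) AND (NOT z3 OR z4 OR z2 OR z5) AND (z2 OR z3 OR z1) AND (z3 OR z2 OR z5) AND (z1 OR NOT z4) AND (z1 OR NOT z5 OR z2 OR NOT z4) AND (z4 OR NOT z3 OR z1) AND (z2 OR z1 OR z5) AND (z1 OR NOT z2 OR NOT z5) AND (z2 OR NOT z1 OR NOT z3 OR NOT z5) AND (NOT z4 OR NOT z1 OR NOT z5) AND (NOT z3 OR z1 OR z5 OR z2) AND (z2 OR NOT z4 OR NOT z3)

Suppose z2 = false.
From the singleton clause (NOT z5), z5 = false.
From the singleton clause (z3), z3 = true.
From the singleton clause (z4), z4 = true.
That conflicts with the unit clause (NOT z4).
So every satisfying assignment has z2 = True.

True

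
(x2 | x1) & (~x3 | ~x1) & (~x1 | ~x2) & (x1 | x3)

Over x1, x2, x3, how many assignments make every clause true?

There are 2^3 = 8 truth assignments over (x1, x2, x3).
Check each against the 4 clauses (columns in the order x1, x2, x3):
  F F F  ✗ fails (x2 | x1)
  F F T  ✗ fails (x2 | x1)
  F T F  ✗ fails (x1 | x3)
  F T T  ✓ satisfies all
  T F F  ✓ satisfies all
  T F T  ✗ fails (~x3 | ~x1)
  T T F  ✗ fails (~x1 | ~x2)
  T T T  ✗ fails (~x3 | ~x1)
2 of the 8 rows are models.

2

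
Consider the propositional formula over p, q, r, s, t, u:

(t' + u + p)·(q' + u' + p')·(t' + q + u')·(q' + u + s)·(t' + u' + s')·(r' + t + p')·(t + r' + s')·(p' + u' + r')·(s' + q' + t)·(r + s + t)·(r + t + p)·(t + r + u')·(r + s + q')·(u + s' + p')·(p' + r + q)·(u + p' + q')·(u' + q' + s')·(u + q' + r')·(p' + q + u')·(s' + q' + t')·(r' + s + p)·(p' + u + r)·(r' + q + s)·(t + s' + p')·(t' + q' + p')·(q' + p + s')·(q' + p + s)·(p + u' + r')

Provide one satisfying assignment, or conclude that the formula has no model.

UNSATISFIABLE

Try t = 0.
Try r = 0.
Unit clause (s) forces s = 1.
Unit clause (q') forces q = 0.
Unit clause (p) forces p = 1.
But (p') is also a unit clause — contradiction.
Backtrack on r: now try r = 1.
Unit clause (p') forces p = 0.
Unit clause (s') forces s = 0.
But (s) is also a unit clause — contradiction.
Neither r = 1 nor r = 0 works.
Backtrack on t: now try t = 1.
Try u = 1.
Unit clause (q) forces q = 1.
Unit clause (p') forces p = 0.
Unit clause (s') forces s = 0.
But (s) is also a unit clause — contradiction.
Backtrack on u: now try u = 0.
Unit clause (p) forces p = 1.
Unit clause (s') forces s = 0.
Unit clause (q') forces q = 0.
Unit clause (r) forces r = 1.
But (r') is also a unit clause — contradiction.
Neither u = 1 nor u = 0 works.
Neither t = 1 nor t = 0 works.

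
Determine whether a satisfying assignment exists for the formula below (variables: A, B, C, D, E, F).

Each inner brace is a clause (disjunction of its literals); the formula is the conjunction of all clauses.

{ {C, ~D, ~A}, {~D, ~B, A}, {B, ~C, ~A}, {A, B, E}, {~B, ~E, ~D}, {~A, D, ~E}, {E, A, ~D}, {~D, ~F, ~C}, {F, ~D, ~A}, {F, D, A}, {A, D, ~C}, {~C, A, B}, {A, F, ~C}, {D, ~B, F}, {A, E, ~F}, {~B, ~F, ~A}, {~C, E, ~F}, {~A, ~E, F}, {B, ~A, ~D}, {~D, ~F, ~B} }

Satisfiable

Suppose C = 0.
Suppose D = 0.
Suppose A = 1.
The clause (~E) is unit, so E = 0.
Suppose B = 0.
All clauses hold; F can take either value.
A satisfying assignment: A ↦ 1; B ↦ 0; C ↦ 0; D ↦ 0; E ↦ 0; F ↦ 1.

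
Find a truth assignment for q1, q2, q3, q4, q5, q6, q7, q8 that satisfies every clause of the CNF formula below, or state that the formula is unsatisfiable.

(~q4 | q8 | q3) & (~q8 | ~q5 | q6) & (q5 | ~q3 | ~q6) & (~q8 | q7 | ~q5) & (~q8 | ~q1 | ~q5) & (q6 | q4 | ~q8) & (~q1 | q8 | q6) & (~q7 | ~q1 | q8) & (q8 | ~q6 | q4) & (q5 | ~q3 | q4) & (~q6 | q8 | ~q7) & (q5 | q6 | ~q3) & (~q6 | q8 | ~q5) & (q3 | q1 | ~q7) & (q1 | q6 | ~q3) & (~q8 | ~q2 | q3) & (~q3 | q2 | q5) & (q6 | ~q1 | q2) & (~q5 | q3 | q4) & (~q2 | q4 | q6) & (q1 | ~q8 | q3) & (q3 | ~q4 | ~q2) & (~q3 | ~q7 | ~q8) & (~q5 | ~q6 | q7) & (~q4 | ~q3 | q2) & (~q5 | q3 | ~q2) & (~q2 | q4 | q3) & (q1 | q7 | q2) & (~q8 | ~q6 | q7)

Try q4 = 0.
Try q6 = 1.
From the singleton clause (q8), q8 = 1.
From the singleton clause (q7), q7 = 1.
From the singleton clause (~q3), q3 = 0.
From the singleton clause (q1), q1 = 1.
From the singleton clause (~q5), q5 = 0.
From the singleton clause (~q2), q2 = 0.
All clauses are satisfied.

q1 ↦ 1, q2 ↦ 0, q3 ↦ 0, q4 ↦ 0, q5 ↦ 0, q6 ↦ 1, q7 ↦ 1, q8 ↦ 1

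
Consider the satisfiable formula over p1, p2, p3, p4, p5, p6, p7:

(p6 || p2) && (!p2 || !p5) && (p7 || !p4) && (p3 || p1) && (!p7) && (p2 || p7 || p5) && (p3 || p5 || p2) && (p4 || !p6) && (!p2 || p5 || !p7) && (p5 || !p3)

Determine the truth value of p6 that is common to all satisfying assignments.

False

Suppose p6 = true.
Unit clause (!p7) forces p7 = false.
Unit clause (!p4) forces p4 = false.
Now (p4) is unsatisfied and unit — conflict.
So every satisfying assignment has p6 = False.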